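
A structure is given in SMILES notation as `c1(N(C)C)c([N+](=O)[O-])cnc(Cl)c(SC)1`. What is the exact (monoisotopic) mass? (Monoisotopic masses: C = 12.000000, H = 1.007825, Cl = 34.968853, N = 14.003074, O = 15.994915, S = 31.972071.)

Atom tally by fragment:
  pyridine ring core → C:5 H:5 N:1
  (− 4 ring H displaced by substituents)
  + N(CH3)2 → N:1 C:2 H:6
  + NO2 → N:1 O:2
  + Cl → Cl:1
  + SCH3 → C:1 H:3 S:1
Element totals:
  C: 8
  H: 10
  Cl: 1
  N: 3
  O: 2
  S: 1
Molecular formula: C8H10ClN3O2S.
  M = 8(12.0) + 10(1.007825) + 34.968853 + 3(14.003074) + 2(15.994915) + 31.972071
    = 96.000000 + 10.078250 + 34.968853 + 42.009222 + 31.989830 + 31.972071 = 247.018226

247.0182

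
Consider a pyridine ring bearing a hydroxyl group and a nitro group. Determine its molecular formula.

C5H4N2O3

Atom tally by fragment:
  pyridine ring core → C:5 H:5 N:1
  (− 2 ring H displaced by substituents)
  + OH → O:1 H:1
  + NO2 → N:1 O:2
Element totals:
  C: 5
  H: 4
  N: 2
  O: 3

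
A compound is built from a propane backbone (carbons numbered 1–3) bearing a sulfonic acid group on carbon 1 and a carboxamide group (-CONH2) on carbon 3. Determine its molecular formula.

C4H9NO4S

Atom tally by fragment:
  HO3SCH2 → C:1 H:3 S:1 O:3
  CH2 → C:1 H:2
  CH2CONH2 → C:2 H:4 O:1 N:1
Element totals:
  C: 4
  H: 9
  N: 1
  O: 4
  S: 1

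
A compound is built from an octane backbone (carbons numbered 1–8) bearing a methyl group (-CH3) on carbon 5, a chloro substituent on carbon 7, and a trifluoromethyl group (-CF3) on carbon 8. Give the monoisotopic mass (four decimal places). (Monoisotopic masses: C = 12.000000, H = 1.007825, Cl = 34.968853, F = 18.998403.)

230.1049

Atom tally by fragment:
  CH3 → C:1 H:3
  CH2 → C:1 H:2
  CH2 → C:1 H:2
  CH2 → C:1 H:2
  CH(CH3) → C:2 H:4
  CH2 → C:1 H:2
  CH(Cl) → C:1 H:1 Cl:1
  CH2CF3 → C:2 H:2 F:3
Element totals:
  C: 10
  H: 18
  Cl: 1
  F: 3
Molecular formula: C10H18ClF3.
  M = 10(12.0) + 18(1.007825) + 34.968853 + 3(18.998403)
    = 120.000000 + 18.140850 + 34.968853 + 56.995209 = 230.104912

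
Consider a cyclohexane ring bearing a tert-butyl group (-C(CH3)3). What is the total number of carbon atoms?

10

Atom tally by fragment:
  cyclohexane ring core → C:6 H:12
  (− 1 ring H displaced by substituents)
  + C(CH3)3 → C:4 H:9
Element totals:
  C: 10
  H: 20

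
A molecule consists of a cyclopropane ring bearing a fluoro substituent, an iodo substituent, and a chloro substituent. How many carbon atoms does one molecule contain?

3

Atom tally by fragment:
  cyclopropane ring core → C:3 H:6
  (− 3 ring H displaced by substituents)
  + F → F:1
  + I → I:1
  + Cl → Cl:1
Element totals:
  C: 3
  H: 3
  Cl: 1
  F: 1
  I: 1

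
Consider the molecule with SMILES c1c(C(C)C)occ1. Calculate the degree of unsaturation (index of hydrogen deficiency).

3

Atom tally by fragment:
  furan ring core → C:4 H:4 O:1
  (− 1 ring H displaced by substituents)
  + CH(CH3)2 → C:3 H:7
Element totals:
  C: 7
  H: 10
  O: 1
Molecular formula: C7H10O.
DoU = (2C + 2 + N − H − X) / 2 = (2·7 + 2 + 0 − 10 − 0) / 2 = 3.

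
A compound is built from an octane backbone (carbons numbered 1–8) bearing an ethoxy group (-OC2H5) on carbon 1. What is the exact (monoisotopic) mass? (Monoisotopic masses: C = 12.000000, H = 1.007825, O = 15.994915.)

158.1671

Atom tally by fragment:
  C2H5OCH2 → C:3 H:7 O:1
  CH2 → C:1 H:2
  CH2 → C:1 H:2
  CH2 → C:1 H:2
  CH2 → C:1 H:2
  CH2 → C:1 H:2
  CH2 → C:1 H:2
  CH3 → C:1 H:3
Element totals:
  C: 10
  H: 22
  O: 1
Molecular formula: C10H22O.
  M = 10(12.0) + 22(1.007825) + 15.994915
    = 120.000000 + 22.172150 + 15.994915 = 158.167065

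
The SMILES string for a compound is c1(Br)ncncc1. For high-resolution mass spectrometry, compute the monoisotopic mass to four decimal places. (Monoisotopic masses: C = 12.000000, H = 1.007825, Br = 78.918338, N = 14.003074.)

157.9480

Atom tally by fragment:
  pyrimidine ring core → C:4 H:4 N:2
  (− 1 ring H displaced by substituents)
  + Br → Br:1
Element totals:
  C: 4
  H: 3
  Br: 1
  N: 2
Molecular formula: C4H3BrN2.
  M = 4(12.0) + 3(1.007825) + 78.918338 + 2(14.003074)
    = 48.000000 + 3.023475 + 78.918338 + 28.006148 = 157.947961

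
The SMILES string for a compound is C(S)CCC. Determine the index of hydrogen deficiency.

0

Atom tally by fragment:
  HSCH2 → C:1 H:3 S:1
  CH2 → C:1 H:2
  CH2 → C:1 H:2
  CH3 → C:1 H:3
Element totals:
  C: 4
  H: 10
  S: 1
Molecular formula: C4H10S.
DoU = (2C + 2 + N − H − X) / 2 = (2·4 + 2 + 0 − 10 − 0) / 2 = 0.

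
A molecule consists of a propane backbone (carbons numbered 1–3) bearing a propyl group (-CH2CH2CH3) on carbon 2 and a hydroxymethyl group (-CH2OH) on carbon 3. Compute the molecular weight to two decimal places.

Atom tally by fragment:
  CH3 → C:1 H:3
  CH(CH2CH2CH3) → C:4 H:8
  CH2CH2OH → C:2 H:5 O:1
Element totals:
  C: 7
  H: 16
  O: 1
Molecular formula: C7H16O.
  M = 7(12.011) + 16(1.008) + 15.999
    = 84.077 + 16.128 + 15.999 = 116.204

116.20 g/mol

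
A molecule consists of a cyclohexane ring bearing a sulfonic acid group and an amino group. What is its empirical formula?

Atom tally by fragment:
  cyclohexane ring core → C:6 H:12
  (− 2 ring H displaced by substituents)
  + SO3H → S:1 O:3 H:1
  + NH2 → N:1 H:2
Element totals:
  C: 6
  H: 13
  N: 1
  O: 3
  S: 1
Molecular formula: C6H13NO3S.
gcd of subscripts (6, 13, 1, 3, 1) = 1, so the empirical formula equals the molecular formula.

C6H13NO3S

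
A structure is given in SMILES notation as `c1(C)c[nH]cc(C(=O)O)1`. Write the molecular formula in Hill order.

Atom tally by fragment:
  pyrrole ring core → C:4 H:5 N:1
  (− 2 ring H displaced by substituents)
  + CH3 → C:1 H:3
  + COOH → C:1 H:1 O:2
Element totals:
  C: 6
  H: 7
  N: 1
  O: 2

C6H7NO2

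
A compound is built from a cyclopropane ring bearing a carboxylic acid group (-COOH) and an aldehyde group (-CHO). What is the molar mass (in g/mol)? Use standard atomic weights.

114.10 g/mol

Atom tally by fragment:
  cyclopropane ring core → C:3 H:6
  (− 2 ring H displaced by substituents)
  + COOH → C:1 H:1 O:2
  + CHO → C:1 H:1 O:1
Element totals:
  C: 5
  H: 6
  O: 3
Molecular formula: C5H6O3.
  M = 5(12.011) + 6(1.008) + 3(15.999)
    = 60.055 + 6.048 + 47.997 = 114.100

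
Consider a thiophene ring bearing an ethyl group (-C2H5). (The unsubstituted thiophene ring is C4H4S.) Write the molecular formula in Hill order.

Atom tally by fragment:
  thiophene ring core → C:4 H:4 S:1
  (− 1 ring H displaced by substituents)
  + C2H5 → C:2 H:5
Element totals:
  C: 6
  H: 8
  S: 1

C6H8S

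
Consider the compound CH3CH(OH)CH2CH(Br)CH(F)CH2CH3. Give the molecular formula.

Element totals:
  C: 7
  H: 14
  Br: 1
  F: 1
  O: 1

C7H14BrFO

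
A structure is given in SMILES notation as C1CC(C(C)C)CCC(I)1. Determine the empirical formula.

C9H17I

Atom tally by fragment:
  cyclohexane ring core → C:6 H:12
  (− 2 ring H displaced by substituents)
  + CH(CH3)2 → C:3 H:7
  + I → I:1
Element totals:
  C: 9
  H: 17
  I: 1
Molecular formula: C9H17I.
gcd of subscripts (9, 17, 1) = 1, so the empirical formula equals the molecular formula.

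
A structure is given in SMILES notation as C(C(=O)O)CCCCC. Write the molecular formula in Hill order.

Atom tally by fragment:
  HOOCCH2 → C:2 H:3 O:2
  CH2 → C:1 H:2
  CH2 → C:1 H:2
  CH2 → C:1 H:2
  CH2 → C:1 H:2
  CH3 → C:1 H:3
Element totals:
  C: 7
  H: 14
  O: 2

C7H14O2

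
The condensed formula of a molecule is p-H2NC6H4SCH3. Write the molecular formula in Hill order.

Atom tally by fragment:
  benzene ring core → C:6 H:6
  (− 2 ring H displaced by substituents)
  + NH2 → N:1 H:2
  + SCH3 → C:1 H:3 S:1
Element totals:
  C: 7
  H: 9
  N: 1
  S: 1

C7H9NS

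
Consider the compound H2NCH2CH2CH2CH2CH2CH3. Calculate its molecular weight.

Atom tally by fragment:
  H2NCH2 → C:1 H:4 N:1
  CH2 → C:1 H:2
  CH2 → C:1 H:2
  CH2 → C:1 H:2
  CH2 → C:1 H:2
  CH3 → C:1 H:3
Element totals:
  C: 6
  H: 15
  N: 1
Molecular formula: C6H15N.
  M = 6(12.011) + 15(1.008) + 14.007
    = 72.066 + 15.120 + 14.007 = 101.193

101.19 g/mol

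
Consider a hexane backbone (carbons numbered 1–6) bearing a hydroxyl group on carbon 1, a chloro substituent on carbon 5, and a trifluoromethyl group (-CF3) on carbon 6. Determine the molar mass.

Atom tally by fragment:
  HOCH2 → C:1 H:3 O:1
  CH2 → C:1 H:2
  CH2 → C:1 H:2
  CH2 → C:1 H:2
  CH(Cl) → C:1 H:1 Cl:1
  CH2CF3 → C:2 H:2 F:3
Element totals:
  C: 7
  H: 12
  Cl: 1
  F: 3
  O: 1
Molecular formula: C7H12ClF3O.
  M = 7(12.011) + 12(1.008) + 35.45 + 3(18.998) + 15.999
    = 84.077 + 12.096 + 35.450 + 56.994 + 15.999 = 204.616

204.62 g/mol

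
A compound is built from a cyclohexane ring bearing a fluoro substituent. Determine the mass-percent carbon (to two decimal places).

Atom tally by fragment:
  cyclohexane ring core → C:6 H:12
  (− 1 ring H displaced by substituents)
  + F → F:1
Element totals:
  C: 6
  H: 11
  F: 1
Molecular formula: C6H11F.
Molar mass = 102.152 g/mol.
Mass from C: 6 × 12.011 = 72.066 g/mol.
%C = 72.066 / 102.152 × 100 = 70.55%.

70.55%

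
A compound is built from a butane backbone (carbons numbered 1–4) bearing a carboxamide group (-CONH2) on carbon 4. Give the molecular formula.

Atom tally by fragment:
  CH3 → C:1 H:3
  CH2 → C:1 H:2
  CH2 → C:1 H:2
  CH2CONH2 → C:2 H:4 O:1 N:1
Element totals:
  C: 5
  H: 11
  N: 1
  O: 1

C5H11NO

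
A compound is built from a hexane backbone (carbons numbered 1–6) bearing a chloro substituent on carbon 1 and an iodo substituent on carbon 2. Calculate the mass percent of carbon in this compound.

Atom tally by fragment:
  ClCH2 → C:1 H:2 Cl:1
  CH(I) → C:1 H:1 I:1
  CH2 → C:1 H:2
  CH2 → C:1 H:2
  CH2 → C:1 H:2
  CH3 → C:1 H:3
Element totals:
  C: 6
  H: 12
  Cl: 1
  I: 1
Molecular formula: C6H12ClI.
Molar mass = 246.516 g/mol.
Mass from C: 6 × 12.011 = 72.066 g/mol.
%C = 72.066 / 246.516 × 100 = 29.23%.

29.23%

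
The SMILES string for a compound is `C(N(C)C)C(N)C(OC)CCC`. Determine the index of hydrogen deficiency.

Atom tally by fragment:
  (CH3)2NCH2 → C:3 H:8 N:1
  CH(NH2) → C:1 H:3 N:1
  CH(OCH3) → C:2 H:4 O:1
  CH2 → C:1 H:2
  CH2 → C:1 H:2
  CH3 → C:1 H:3
Element totals:
  C: 9
  H: 22
  N: 2
  O: 1
Molecular formula: C9H22N2O.
DoU = (2C + 2 + N − H − X) / 2 = (2·9 + 2 + 2 − 22 − 0) / 2 = 0.

0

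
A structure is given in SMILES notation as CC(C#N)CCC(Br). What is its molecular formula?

C6H10BrN

Atom tally by fragment:
  CH3 → C:1 H:3
  CH(CN) → C:2 H:1 N:1
  CH2 → C:1 H:2
  CH2 → C:1 H:2
  CH2Br → C:1 H:2 Br:1
Element totals:
  C: 6
  H: 10
  Br: 1
  N: 1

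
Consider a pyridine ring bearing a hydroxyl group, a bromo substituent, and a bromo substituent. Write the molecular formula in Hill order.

Atom tally by fragment:
  pyridine ring core → C:5 H:5 N:1
  (− 3 ring H displaced by substituents)
  + OH → O:1 H:1
  + Br → Br:1
  + Br → Br:1
Element totals:
  C: 5
  H: 3
  Br: 2
  N: 1
  O: 1

C5H3Br2NO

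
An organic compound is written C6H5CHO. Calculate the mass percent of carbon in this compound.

Atom tally by fragment:
  benzene ring core → C:6 H:6
  (− 1 ring H displaced by substituents)
  + CHO → C:1 H:1 O:1
Element totals:
  C: 7
  H: 6
  O: 1
Molecular formula: C7H6O.
Molar mass = 106.124 g/mol.
Mass from C: 7 × 12.011 = 84.077 g/mol.
%C = 84.077 / 106.124 × 100 = 79.23%.

79.23%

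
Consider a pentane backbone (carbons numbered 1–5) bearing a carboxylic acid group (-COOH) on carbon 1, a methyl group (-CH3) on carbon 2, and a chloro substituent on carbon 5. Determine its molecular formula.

Atom tally by fragment:
  HOOCCH2 → C:2 H:3 O:2
  CH(CH3) → C:2 H:4
  CH2 → C:1 H:2
  CH2 → C:1 H:2
  CH2Cl → C:1 H:2 Cl:1
Element totals:
  C: 7
  H: 13
  Cl: 1
  O: 2

C7H13ClO2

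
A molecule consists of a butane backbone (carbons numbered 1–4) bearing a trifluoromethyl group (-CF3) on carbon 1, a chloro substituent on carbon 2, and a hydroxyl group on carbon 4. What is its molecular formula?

C5H8ClF3O

Atom tally by fragment:
  F3CCH2 → C:2 H:2 F:3
  CH(Cl) → C:1 H:1 Cl:1
  CH2 → C:1 H:2
  CH2OH → C:1 H:3 O:1
Element totals:
  C: 5
  H: 8
  Cl: 1
  F: 3
  O: 1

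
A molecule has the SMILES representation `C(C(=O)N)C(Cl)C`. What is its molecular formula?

Atom tally by fragment:
  H2NOCCH2 → C:2 H:4 O:1 N:1
  CH(Cl) → C:1 H:1 Cl:1
  CH3 → C:1 H:3
Element totals:
  C: 4
  H: 8
  Cl: 1
  N: 1
  O: 1

C4H8ClNO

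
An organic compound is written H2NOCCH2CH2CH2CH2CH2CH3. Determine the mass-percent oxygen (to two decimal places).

Atom tally by fragment:
  H2NOCCH2 → C:2 H:4 O:1 N:1
  CH2 → C:1 H:2
  CH2 → C:1 H:2
  CH2 → C:1 H:2
  CH2 → C:1 H:2
  CH3 → C:1 H:3
Element totals:
  C: 7
  H: 15
  N: 1
  O: 1
Molecular formula: C7H15NO.
Molar mass = 129.203 g/mol.
Mass from O: 1 × 15.999 = 15.999 g/mol.
%O = 15.999 / 129.203 × 100 = 12.38%.

12.38%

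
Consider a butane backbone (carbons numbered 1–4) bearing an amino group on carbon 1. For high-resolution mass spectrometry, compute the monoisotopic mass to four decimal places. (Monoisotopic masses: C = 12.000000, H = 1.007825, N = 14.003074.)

73.0891

Atom tally by fragment:
  H2NCH2 → C:1 H:4 N:1
  CH2 → C:1 H:2
  CH2 → C:1 H:2
  CH3 → C:1 H:3
Element totals:
  C: 4
  H: 11
  N: 1
Molecular formula: C4H11N.
  M = 4(12.0) + 11(1.007825) + 14.003074
    = 48.000000 + 11.086075 + 14.003074 = 73.089149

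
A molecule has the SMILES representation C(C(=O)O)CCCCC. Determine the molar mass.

130.19 g/mol

Atom tally by fragment:
  HOOCCH2 → C:2 H:3 O:2
  CH2 → C:1 H:2
  CH2 → C:1 H:2
  CH2 → C:1 H:2
  CH2 → C:1 H:2
  CH3 → C:1 H:3
Element totals:
  C: 7
  H: 14
  O: 2
Molecular formula: C7H14O2.
  M = 7(12.011) + 14(1.008) + 2(15.999)
    = 84.077 + 14.112 + 31.998 = 130.187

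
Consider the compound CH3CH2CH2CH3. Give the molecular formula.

Element totals:
  C: 4
  H: 10

C4H10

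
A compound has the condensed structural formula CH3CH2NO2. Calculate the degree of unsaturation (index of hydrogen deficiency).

1

Element totals:
  C: 2
  H: 5
  N: 1
  O: 2
Molecular formula: C2H5NO2.
DoU = (2C + 2 + N − H − X) / 2 = (2·2 + 2 + 1 − 5 − 0) / 2 = 1.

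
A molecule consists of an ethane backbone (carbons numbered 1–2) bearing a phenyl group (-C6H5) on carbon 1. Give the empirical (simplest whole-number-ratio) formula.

Atom tally by fragment:
  C6H5CH2 → C:7 H:7
  CH3 → C:1 H:3
Element totals:
  C: 8
  H: 10
Molecular formula: C8H10.
gcd of subscripts = 2; dividing each by 2:
  C: 8/2 = 4
  H: 10/2 = 5

C4H5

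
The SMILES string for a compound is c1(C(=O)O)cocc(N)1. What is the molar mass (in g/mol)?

Atom tally by fragment:
  furan ring core → C:4 H:4 O:1
  (− 2 ring H displaced by substituents)
  + COOH → C:1 H:1 O:2
  + NH2 → N:1 H:2
Element totals:
  C: 5
  H: 5
  N: 1
  O: 3
Molecular formula: C5H5NO3.
  M = 5(12.011) + 5(1.008) + 14.007 + 3(15.999)
    = 60.055 + 5.040 + 14.007 + 47.997 = 127.099

127.10 g/mol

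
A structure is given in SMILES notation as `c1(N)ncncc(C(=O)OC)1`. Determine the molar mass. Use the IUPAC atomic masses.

153.14 g/mol

Atom tally by fragment:
  pyrimidine ring core → C:4 H:4 N:2
  (− 2 ring H displaced by substituents)
  + NH2 → N:1 H:2
  + COOCH3 → C:2 H:3 O:2
Element totals:
  C: 6
  H: 7
  N: 3
  O: 2
Molecular formula: C6H7N3O2.
  M = 6(12.011) + 7(1.008) + 3(14.007) + 2(15.999)
    = 72.066 + 7.056 + 42.021 + 31.998 = 153.141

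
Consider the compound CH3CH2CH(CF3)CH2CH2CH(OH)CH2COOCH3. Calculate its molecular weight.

242.24 g/mol

Atom tally by fragment:
  CH3 → C:1 H:3
  CH2 → C:1 H:2
  CH(CF3) → C:2 H:1 F:3
  CH2 → C:1 H:2
  CH2 → C:1 H:2
  CH(OH) → C:1 H:2 O:1
  CH2COOCH3 → C:3 H:5 O:2
Element totals:
  C: 10
  H: 17
  F: 3
  O: 3
Molecular formula: C10H17F3O3.
  M = 10(12.011) + 17(1.008) + 3(18.998) + 3(15.999)
    = 120.110 + 17.136 + 56.994 + 47.997 = 242.237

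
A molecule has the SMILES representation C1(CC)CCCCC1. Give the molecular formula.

C8H16

Atom tally by fragment:
  cyclohexane ring core → C:6 H:12
  (− 1 ring H displaced by substituents)
  + C2H5 → C:2 H:5
Element totals:
  C: 8
  H: 16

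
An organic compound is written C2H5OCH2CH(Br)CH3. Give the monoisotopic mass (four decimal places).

Element totals:
  C: 5
  H: 11
  Br: 1
  O: 1
Molecular formula: C5H11BrO.
  M = 5(12.0) + 11(1.007825) + 78.918338 + 15.994915
    = 60.000000 + 11.086075 + 78.918338 + 15.994915 = 165.999328

165.9993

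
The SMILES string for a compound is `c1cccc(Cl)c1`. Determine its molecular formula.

Atom tally by fragment:
  benzene ring core → C:6 H:6
  (− 1 ring H displaced by substituents)
  + Cl → Cl:1
Element totals:
  C: 6
  H: 5
  Cl: 1

C6H5Cl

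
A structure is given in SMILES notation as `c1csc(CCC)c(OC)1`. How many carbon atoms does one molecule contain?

Atom tally by fragment:
  thiophene ring core → C:4 H:4 S:1
  (− 2 ring H displaced by substituents)
  + CH2CH2CH3 → C:3 H:7
  + OCH3 → C:1 H:3 O:1
Element totals:
  C: 8
  H: 12
  O: 1
  S: 1

8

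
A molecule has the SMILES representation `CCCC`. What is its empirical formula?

Atom tally by fragment:
  CH3 → C:1 H:3
  CH2 → C:1 H:2
  CH2 → C:1 H:2
  CH3 → C:1 H:3
Element totals:
  C: 4
  H: 10
Molecular formula: C4H10.
gcd of subscripts = 2; dividing each by 2:
  C: 4/2 = 2
  H: 10/2 = 5

C2H5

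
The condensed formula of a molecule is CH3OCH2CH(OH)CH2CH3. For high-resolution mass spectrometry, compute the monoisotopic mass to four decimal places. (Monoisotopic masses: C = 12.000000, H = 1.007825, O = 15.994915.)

Atom tally by fragment:
  CH3OCH2 → C:2 H:5 O:1
  CH(OH) → C:1 H:2 O:1
  CH2 → C:1 H:2
  CH3 → C:1 H:3
Element totals:
  C: 5
  H: 12
  O: 2
Molecular formula: C5H12O2.
  M = 5(12.0) + 12(1.007825) + 2(15.994915)
    = 60.000000 + 12.093900 + 31.989830 = 104.083730

104.0837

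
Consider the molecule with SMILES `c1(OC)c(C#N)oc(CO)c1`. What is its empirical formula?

C7H7NO3

Atom tally by fragment:
  furan ring core → C:4 H:4 O:1
  (− 3 ring H displaced by substituents)
  + OCH3 → C:1 H:3 O:1
  + CN → C:1 N:1
  + CH2OH → C:1 H:3 O:1
Element totals:
  C: 7
  H: 7
  N: 1
  O: 3
Molecular formula: C7H7NO3.
gcd of subscripts (7, 7, 1, 3) = 1, so the empirical formula equals the molecular formula.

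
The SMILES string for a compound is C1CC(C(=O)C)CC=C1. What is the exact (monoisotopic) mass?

Atom tally by fragment:
  cyclohexene ring core → C:6 H:10
  (− 1 ring H displaced by substituents)
  + COCH3 → C:2 H:3 O:1
Element totals:
  C: 8
  H: 12
  O: 1
Molecular formula: C8H12O.
  M = 8(12.0) + 12(1.007825) + 15.994915
    = 96.000000 + 12.093900 + 15.994915 = 124.088815

124.0888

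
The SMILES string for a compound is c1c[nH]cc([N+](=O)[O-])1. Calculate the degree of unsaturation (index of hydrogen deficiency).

4

Atom tally by fragment:
  pyrrole ring core → C:4 H:5 N:1
  (− 1 ring H displaced by substituents)
  + NO2 → N:1 O:2
Element totals:
  C: 4
  H: 4
  N: 2
  O: 2
Molecular formula: C4H4N2O2.
DoU = (2C + 2 + N − H − X) / 2 = (2·4 + 2 + 2 − 4 − 0) / 2 = 4.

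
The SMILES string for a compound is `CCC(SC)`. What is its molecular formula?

C4H10S

Atom tally by fragment:
  CH3 → C:1 H:3
  CH2 → C:1 H:2
  CH2SCH3 → C:2 H:5 S:1
Element totals:
  C: 4
  H: 10
  S: 1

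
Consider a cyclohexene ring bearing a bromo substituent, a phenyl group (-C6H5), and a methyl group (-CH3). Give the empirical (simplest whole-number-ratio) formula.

C13H15Br

Atom tally by fragment:
  cyclohexene ring core → C:6 H:10
  (− 3 ring H displaced by substituents)
  + Br → Br:1
  + C6H5 → C:6 H:5
  + CH3 → C:1 H:3
Element totals:
  C: 13
  H: 15
  Br: 1
Molecular formula: C13H15Br.
gcd of subscripts (1, 13, 15) = 1, so the empirical formula equals the molecular formula.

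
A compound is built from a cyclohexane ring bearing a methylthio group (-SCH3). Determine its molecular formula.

C7H14S

Atom tally by fragment:
  cyclohexane ring core → C:6 H:12
  (− 1 ring H displaced by substituents)
  + SCH3 → C:1 H:3 S:1
Element totals:
  C: 7
  H: 14
  S: 1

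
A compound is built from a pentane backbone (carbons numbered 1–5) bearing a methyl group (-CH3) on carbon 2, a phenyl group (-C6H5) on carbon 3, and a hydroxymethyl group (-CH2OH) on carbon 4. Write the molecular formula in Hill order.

Atom tally by fragment:
  CH3 → C:1 H:3
  CH(CH3) → C:2 H:4
  CH(C6H5) → C:7 H:6
  CH(CH2OH) → C:2 H:4 O:1
  CH3 → C:1 H:3
Element totals:
  C: 13
  H: 20
  O: 1

C13H20O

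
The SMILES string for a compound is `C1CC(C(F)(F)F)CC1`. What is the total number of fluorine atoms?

3

Atom tally by fragment:
  cyclopentane ring core → C:5 H:10
  (− 1 ring H displaced by substituents)
  + CF3 → C:1 F:3
Element totals:
  C: 6
  H: 9
  F: 3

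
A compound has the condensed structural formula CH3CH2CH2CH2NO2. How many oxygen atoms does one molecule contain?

Element totals:
  C: 4
  H: 9
  N: 1
  O: 2

2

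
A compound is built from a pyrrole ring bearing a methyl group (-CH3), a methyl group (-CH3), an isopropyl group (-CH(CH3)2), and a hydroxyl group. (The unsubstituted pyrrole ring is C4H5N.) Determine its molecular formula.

C9H15NO

Atom tally by fragment:
  pyrrole ring core → C:4 H:5 N:1
  (− 4 ring H displaced by substituents)
  + CH3 → C:1 H:3
  + CH3 → C:1 H:3
  + CH(CH3)2 → C:3 H:7
  + OH → O:1 H:1
Element totals:
  C: 9
  H: 15
  N: 1
  O: 1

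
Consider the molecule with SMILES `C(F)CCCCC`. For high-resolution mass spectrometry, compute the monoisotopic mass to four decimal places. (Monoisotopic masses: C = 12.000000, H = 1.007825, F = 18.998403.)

Atom tally by fragment:
  FCH2 → C:1 H:2 F:1
  CH2 → C:1 H:2
  CH2 → C:1 H:2
  CH2 → C:1 H:2
  CH2 → C:1 H:2
  CH3 → C:1 H:3
Element totals:
  C: 6
  H: 13
  F: 1
Molecular formula: C6H13F.
  M = 6(12.0) + 13(1.007825) + 18.998403
    = 72.000000 + 13.101725 + 18.998403 = 104.100128

104.1001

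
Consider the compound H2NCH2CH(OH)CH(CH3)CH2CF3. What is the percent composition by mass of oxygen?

9.35%

Element totals:
  C: 6
  H: 12
  F: 3
  N: 1
  O: 1
Molecular formula: C6H12F3NO.
Molar mass = 171.162 g/mol.
Mass from O: 1 × 15.999 = 15.999 g/mol.
%O = 15.999 / 171.162 × 100 = 9.35%.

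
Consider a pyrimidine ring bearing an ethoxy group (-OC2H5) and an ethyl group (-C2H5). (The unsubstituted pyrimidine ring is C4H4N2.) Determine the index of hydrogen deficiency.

4

Atom tally by fragment:
  pyrimidine ring core → C:4 H:4 N:2
  (− 2 ring H displaced by substituents)
  + OC2H5 → C:2 H:5 O:1
  + C2H5 → C:2 H:5
Element totals:
  C: 8
  H: 12
  N: 2
  O: 1
Molecular formula: C8H12N2O.
DoU = (2C + 2 + N − H − X) / 2 = (2·8 + 2 + 2 − 12 − 0) / 2 = 4.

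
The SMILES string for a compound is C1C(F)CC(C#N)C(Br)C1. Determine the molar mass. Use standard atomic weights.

206.06 g/mol

Atom tally by fragment:
  cyclohexane ring core → C:6 H:12
  (− 3 ring H displaced by substituents)
  + F → F:1
  + CN → C:1 N:1
  + Br → Br:1
Element totals:
  C: 7
  H: 9
  Br: 1
  F: 1
  N: 1
Molecular formula: C7H9BrFN.
  M = 7(12.011) + 9(1.008) + 79.904 + 18.998 + 14.007
    = 84.077 + 9.072 + 79.904 + 18.998 + 14.007 = 206.058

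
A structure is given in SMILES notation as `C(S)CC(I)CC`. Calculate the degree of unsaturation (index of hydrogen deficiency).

Atom tally by fragment:
  HSCH2 → C:1 H:3 S:1
  CH2 → C:1 H:2
  CH(I) → C:1 H:1 I:1
  CH2 → C:1 H:2
  CH3 → C:1 H:3
Element totals:
  C: 5
  H: 11
  I: 1
  S: 1
Molecular formula: C5H11IS.
DoU = (2C + 2 + N − H − X) / 2 = (2·5 + 2 + 0 − 11 − 1) / 2 = 0.

0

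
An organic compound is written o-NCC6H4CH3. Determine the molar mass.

Atom tally by fragment:
  benzene ring core → C:6 H:6
  (− 2 ring H displaced by substituents)
  + CN → C:1 N:1
  + CH3 → C:1 H:3
Element totals:
  C: 8
  H: 7
  N: 1
Molecular formula: C8H7N.
  M = 8(12.011) + 7(1.008) + 14.007
    = 96.088 + 7.056 + 14.007 = 117.151

117.15 g/mol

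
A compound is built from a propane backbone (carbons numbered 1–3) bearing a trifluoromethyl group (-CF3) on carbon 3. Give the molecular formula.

Atom tally by fragment:
  CH3 → C:1 H:3
  CH2 → C:1 H:2
  CH2CF3 → C:2 H:2 F:3
Element totals:
  C: 4
  H: 7
  F: 3

C4H7F3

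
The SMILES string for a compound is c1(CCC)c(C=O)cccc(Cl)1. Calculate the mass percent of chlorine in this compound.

Atom tally by fragment:
  benzene ring core → C:6 H:6
  (− 3 ring H displaced by substituents)
  + CH2CH2CH3 → C:3 H:7
  + CHO → C:1 H:1 O:1
  + Cl → Cl:1
Element totals:
  C: 10
  H: 11
  Cl: 1
  O: 1
Molecular formula: C10H11ClO.
Molar mass = 182.647 g/mol.
Mass from Cl: 1 × 35.45 = 35.450 g/mol.
%Cl = 35.450 / 182.647 × 100 = 19.41%.

19.41%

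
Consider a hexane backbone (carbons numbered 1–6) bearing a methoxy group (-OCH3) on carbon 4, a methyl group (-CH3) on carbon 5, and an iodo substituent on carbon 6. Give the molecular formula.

C8H17IO

Atom tally by fragment:
  CH3 → C:1 H:3
  CH2 → C:1 H:2
  CH2 → C:1 H:2
  CH(OCH3) → C:2 H:4 O:1
  CH(CH3) → C:2 H:4
  CH2I → C:1 H:2 I:1
Element totals:
  C: 8
  H: 17
  I: 1
  O: 1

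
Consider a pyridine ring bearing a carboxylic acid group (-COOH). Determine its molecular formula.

Atom tally by fragment:
  pyridine ring core → C:5 H:5 N:1
  (− 1 ring H displaced by substituents)
  + COOH → C:1 H:1 O:2
Element totals:
  C: 6
  H: 5
  N: 1
  O: 2

C6H5NO2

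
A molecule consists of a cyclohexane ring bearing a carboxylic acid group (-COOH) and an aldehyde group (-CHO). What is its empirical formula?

Atom tally by fragment:
  cyclohexane ring core → C:6 H:12
  (− 2 ring H displaced by substituents)
  + COOH → C:1 H:1 O:2
  + CHO → C:1 H:1 O:1
Element totals:
  C: 8
  H: 12
  O: 3
Molecular formula: C8H12O3.
gcd of subscripts (8, 12, 3) = 1, so the empirical formula equals the molecular formula.

C8H12O3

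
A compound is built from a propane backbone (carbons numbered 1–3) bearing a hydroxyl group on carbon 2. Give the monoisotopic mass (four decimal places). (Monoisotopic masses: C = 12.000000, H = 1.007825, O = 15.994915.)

Atom tally by fragment:
  CH3 → C:1 H:3
  CH(OH) → C:1 H:2 O:1
  CH3 → C:1 H:3
Element totals:
  C: 3
  H: 8
  O: 1
Molecular formula: C3H8O.
  M = 3(12.0) + 8(1.007825) + 15.994915
    = 36.000000 + 8.062600 + 15.994915 = 60.057515

60.0575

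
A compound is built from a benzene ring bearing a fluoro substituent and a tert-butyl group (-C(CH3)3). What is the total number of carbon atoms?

Atom tally by fragment:
  benzene ring core → C:6 H:6
  (− 2 ring H displaced by substituents)
  + F → F:1
  + C(CH3)3 → C:4 H:9
Element totals:
  C: 10
  H: 13
  F: 1

10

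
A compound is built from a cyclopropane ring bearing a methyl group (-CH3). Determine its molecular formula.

Atom tally by fragment:
  cyclopropane ring core → C:3 H:6
  (− 1 ring H displaced by substituents)
  + CH3 → C:1 H:3
Element totals:
  C: 4
  H: 8

C4H8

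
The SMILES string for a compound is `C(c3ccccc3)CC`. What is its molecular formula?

C9H12

Atom tally by fragment:
  C6H5CH2 → C:7 H:7
  CH2 → C:1 H:2
  CH3 → C:1 H:3
Element totals:
  C: 9
  H: 12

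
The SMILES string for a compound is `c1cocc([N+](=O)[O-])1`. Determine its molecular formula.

Atom tally by fragment:
  furan ring core → C:4 H:4 O:1
  (− 1 ring H displaced by substituents)
  + NO2 → N:1 O:2
Element totals:
  C: 4
  H: 3
  N: 1
  O: 3

C4H3NO3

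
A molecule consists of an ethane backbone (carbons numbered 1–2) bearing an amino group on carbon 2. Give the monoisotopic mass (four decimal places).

Atom tally by fragment:
  CH3 → C:1 H:3
  CH2NH2 → C:1 H:4 N:1
Element totals:
  C: 2
  H: 7
  N: 1
Molecular formula: C2H7N.
  M = 2(12.0) + 7(1.007825) + 14.003074
    = 24.000000 + 7.054775 + 14.003074 = 45.057849

45.0578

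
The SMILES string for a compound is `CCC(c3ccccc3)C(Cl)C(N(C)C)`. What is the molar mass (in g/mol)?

225.76 g/mol

Atom tally by fragment:
  CH3 → C:1 H:3
  CH2 → C:1 H:2
  CH(C6H5) → C:7 H:6
  CH(Cl) → C:1 H:1 Cl:1
  CH2N(CH3)2 → C:3 H:8 N:1
Element totals:
  C: 13
  H: 20
  Cl: 1
  N: 1
Molecular formula: C13H20ClN.
  M = 13(12.011) + 20(1.008) + 35.45 + 14.007
    = 156.143 + 20.160 + 35.450 + 14.007 = 225.760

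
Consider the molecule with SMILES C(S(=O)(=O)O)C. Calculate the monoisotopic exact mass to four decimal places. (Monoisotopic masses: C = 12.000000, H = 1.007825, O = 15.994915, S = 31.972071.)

110.0038

Atom tally by fragment:
  HO3SCH2 → C:1 H:3 S:1 O:3
  CH3 → C:1 H:3
Element totals:
  C: 2
  H: 6
  O: 3
  S: 1
Molecular formula: C2H6O3S.
  M = 2(12.0) + 6(1.007825) + 3(15.994915) + 31.972071
    = 24.000000 + 6.046950 + 47.984745 + 31.972071 = 110.003766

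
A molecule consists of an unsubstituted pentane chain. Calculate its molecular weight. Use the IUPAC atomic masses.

72.15 g/mol

Atom tally by fragment:
  CH3 → C:1 H:3
  CH2 → C:1 H:2
  CH2 → C:1 H:2
  CH2 → C:1 H:2
  CH3 → C:1 H:3
Element totals:
  C: 5
  H: 12
Molecular formula: C5H12.
  M = 5(12.011) + 12(1.008)
    = 60.055 + 12.096 = 72.151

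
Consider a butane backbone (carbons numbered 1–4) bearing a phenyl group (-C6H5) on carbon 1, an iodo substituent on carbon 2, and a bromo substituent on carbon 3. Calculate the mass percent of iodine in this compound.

Atom tally by fragment:
  C6H5CH2 → C:7 H:7
  CH(I) → C:1 H:1 I:1
  CH(Br) → C:1 H:1 Br:1
  CH3 → C:1 H:3
Element totals:
  C: 10
  H: 12
  Br: 1
  I: 1
Molecular formula: C10H12BrI.
Molar mass = 339.014 g/mol.
Mass from I: 1 × 126.904 = 126.904 g/mol.
%I = 126.904 / 339.014 × 100 = 37.43%.

37.43%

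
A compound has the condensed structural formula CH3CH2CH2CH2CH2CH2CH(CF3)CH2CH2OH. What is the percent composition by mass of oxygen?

Atom tally by fragment:
  CH3 → C:1 H:3
  CH2 → C:1 H:2
  CH2 → C:1 H:2
  CH2 → C:1 H:2
  CH2 → C:1 H:2
  CH2 → C:1 H:2
  CH(CF3) → C:2 H:1 F:3
  CH2CH2OH → C:2 H:5 O:1
Element totals:
  C: 10
  H: 19
  F: 3
  O: 1
Molecular formula: C10H19F3O.
Molar mass = 212.255 g/mol.
Mass from O: 1 × 15.999 = 15.999 g/mol.
%O = 15.999 / 212.255 × 100 = 7.54%.

7.54%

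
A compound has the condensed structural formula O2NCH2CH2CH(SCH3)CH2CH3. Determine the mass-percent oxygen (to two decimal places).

19.60%

Atom tally by fragment:
  O2NCH2 → C:1 H:2 N:1 O:2
  CH2 → C:1 H:2
  CH(SCH3) → C:2 H:4 S:1
  CH2 → C:1 H:2
  CH3 → C:1 H:3
Element totals:
  C: 6
  H: 13
  N: 1
  O: 2
  S: 1
Molecular formula: C6H13NO2S.
Molar mass = 163.235 g/mol.
Mass from O: 2 × 15.999 = 31.998 g/mol.
%O = 31.998 / 163.235 × 100 = 19.60%.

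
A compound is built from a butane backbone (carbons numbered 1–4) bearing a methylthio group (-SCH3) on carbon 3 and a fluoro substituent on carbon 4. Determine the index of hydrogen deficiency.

0

Atom tally by fragment:
  CH3 → C:1 H:3
  CH2 → C:1 H:2
  CH(SCH3) → C:2 H:4 S:1
  CH2F → C:1 H:2 F:1
Element totals:
  C: 5
  H: 11
  F: 1
  S: 1
Molecular formula: C5H11FS.
DoU = (2C + 2 + N − H − X) / 2 = (2·5 + 2 + 0 − 11 − 1) / 2 = 0.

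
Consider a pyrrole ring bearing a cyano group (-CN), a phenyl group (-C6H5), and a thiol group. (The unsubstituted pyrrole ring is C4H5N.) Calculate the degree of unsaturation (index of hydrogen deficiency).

9

Atom tally by fragment:
  pyrrole ring core → C:4 H:5 N:1
  (− 3 ring H displaced by substituents)
  + CN → C:1 N:1
  + C6H5 → C:6 H:5
  + SH → S:1 H:1
Element totals:
  C: 11
  H: 8
  N: 2
  S: 1
Molecular formula: C11H8N2S.
DoU = (2C + 2 + N − H − X) / 2 = (2·11 + 2 + 2 − 8 − 0) / 2 = 9.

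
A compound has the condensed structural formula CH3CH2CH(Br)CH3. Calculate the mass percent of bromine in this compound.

58.32%

Atom tally by fragment:
  CH3 → C:1 H:3
  CH2 → C:1 H:2
  CH(Br) → C:1 H:1 Br:1
  CH3 → C:1 H:3
Element totals:
  C: 4
  H: 9
  Br: 1
Molecular formula: C4H9Br.
Molar mass = 137.020 g/mol.
Mass from Br: 1 × 79.904 = 79.904 g/mol.
%Br = 79.904 / 137.020 × 100 = 58.32%.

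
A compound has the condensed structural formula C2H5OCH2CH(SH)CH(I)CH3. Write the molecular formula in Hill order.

Atom tally by fragment:
  C2H5OCH2 → C:3 H:7 O:1
  CH(SH) → C:1 H:2 S:1
  CH(I) → C:1 H:1 I:1
  CH3 → C:1 H:3
Element totals:
  C: 6
  H: 13
  I: 1
  O: 1
  S: 1

C6H13IOS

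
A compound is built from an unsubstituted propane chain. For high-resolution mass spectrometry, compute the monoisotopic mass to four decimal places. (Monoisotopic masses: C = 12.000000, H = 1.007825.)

44.0626

Atom tally by fragment:
  CH3 → C:1 H:3
  CH2 → C:1 H:2
  CH3 → C:1 H:3
Element totals:
  C: 3
  H: 8
Molecular formula: C3H8.
  M = 3(12.0) + 8(1.007825)
    = 36.000000 + 8.062600 = 44.062600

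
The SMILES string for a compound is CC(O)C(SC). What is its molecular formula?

Atom tally by fragment:
  CH3 → C:1 H:3
  CH(OH) → C:1 H:2 O:1
  CH2SCH3 → C:2 H:5 S:1
Element totals:
  C: 4
  H: 10
  O: 1
  S: 1

C4H10OS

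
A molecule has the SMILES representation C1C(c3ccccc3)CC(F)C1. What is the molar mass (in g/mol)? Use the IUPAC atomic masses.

Atom tally by fragment:
  cyclopentane ring core → C:5 H:10
  (− 2 ring H displaced by substituents)
  + C6H5 → C:6 H:5
  + F → F:1
Element totals:
  C: 11
  H: 13
  F: 1
Molecular formula: C11H13F.
  M = 11(12.011) + 13(1.008) + 18.998
    = 132.121 + 13.104 + 18.998 = 164.223

164.22 g/mol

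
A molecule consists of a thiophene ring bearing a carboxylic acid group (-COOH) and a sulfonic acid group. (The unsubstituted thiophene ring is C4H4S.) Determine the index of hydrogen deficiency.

Atom tally by fragment:
  thiophene ring core → C:4 H:4 S:1
  (− 2 ring H displaced by substituents)
  + COOH → C:1 H:1 O:2
  + SO3H → S:1 O:3 H:1
Element totals:
  C: 5
  H: 4
  O: 5
  S: 2
Molecular formula: C5H4O5S2.
DoU = (2C + 2 + N − H − X) / 2 = (2·5 + 2 + 0 − 4 − 0) / 2 = 4.

4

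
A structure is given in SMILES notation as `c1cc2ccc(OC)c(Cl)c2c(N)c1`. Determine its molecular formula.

Atom tally by fragment:
  naphthalene ring system core → C:10 H:8
  (− 3 ring H displaced by substituents)
  + OCH3 → C:1 H:3 O:1
  + Cl → Cl:1
  + NH2 → N:1 H:2
Element totals:
  C: 11
  H: 10
  Cl: 1
  N: 1
  O: 1

C11H10ClNO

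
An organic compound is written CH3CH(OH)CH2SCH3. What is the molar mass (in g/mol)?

Element totals:
  C: 4
  H: 10
  O: 1
  S: 1
Molecular formula: C4H10OS.
  M = 4(12.011) + 10(1.008) + 15.999 + 32.06
    = 48.044 + 10.080 + 15.999 + 32.060 = 106.183

106.18 g/mol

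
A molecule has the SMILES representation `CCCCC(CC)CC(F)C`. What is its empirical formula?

C10H21F

Atom tally by fragment:
  CH3 → C:1 H:3
  CH2 → C:1 H:2
  CH2 → C:1 H:2
  CH2 → C:1 H:2
  CH(C2H5) → C:3 H:6
  CH2 → C:1 H:2
  CH(F) → C:1 H:1 F:1
  CH3 → C:1 H:3
Element totals:
  C: 10
  H: 21
  F: 1
Molecular formula: C10H21F.
gcd of subscripts (10, 1, 21) = 1, so the empirical formula equals the molecular formula.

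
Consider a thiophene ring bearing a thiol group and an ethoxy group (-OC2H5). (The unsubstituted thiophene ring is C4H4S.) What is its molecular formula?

C6H8OS2

Atom tally by fragment:
  thiophene ring core → C:4 H:4 S:1
  (− 2 ring H displaced by substituents)
  + SH → S:1 H:1
  + OC2H5 → C:2 H:5 O:1
Element totals:
  C: 6
  H: 8
  O: 1
  S: 2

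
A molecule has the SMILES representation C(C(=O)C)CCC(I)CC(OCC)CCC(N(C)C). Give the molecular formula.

C15H30INO2

Atom tally by fragment:
  CH3COCH2 → C:3 H:5 O:1
  CH2 → C:1 H:2
  CH2 → C:1 H:2
  CH(I) → C:1 H:1 I:1
  CH2 → C:1 H:2
  CH(OC2H5) → C:3 H:6 O:1
  CH2 → C:1 H:2
  CH2 → C:1 H:2
  CH2N(CH3)2 → C:3 H:8 N:1
Element totals:
  C: 15
  H: 30
  I: 1
  N: 1
  O: 2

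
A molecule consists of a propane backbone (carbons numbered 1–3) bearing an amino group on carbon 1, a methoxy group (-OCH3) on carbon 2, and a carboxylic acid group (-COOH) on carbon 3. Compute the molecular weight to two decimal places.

Atom tally by fragment:
  H2NCH2 → C:1 H:4 N:1
  CH(OCH3) → C:2 H:4 O:1
  CH2COOH → C:2 H:3 O:2
Element totals:
  C: 5
  H: 11
  N: 1
  O: 3
Molecular formula: C5H11NO3.
  M = 5(12.011) + 11(1.008) + 14.007 + 3(15.999)
    = 60.055 + 11.088 + 14.007 + 47.997 = 133.147

133.15 g/mol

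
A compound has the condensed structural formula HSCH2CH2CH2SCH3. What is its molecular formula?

C4H10S2

Atom tally by fragment:
  HSCH2 → C:1 H:3 S:1
  CH2 → C:1 H:2
  CH2SCH3 → C:2 H:5 S:1
Element totals:
  C: 4
  H: 10
  S: 2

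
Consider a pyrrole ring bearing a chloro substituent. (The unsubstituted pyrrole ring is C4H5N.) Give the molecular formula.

Atom tally by fragment:
  pyrrole ring core → C:4 H:5 N:1
  (− 1 ring H displaced by substituents)
  + Cl → Cl:1
Element totals:
  C: 4
  H: 4
  Cl: 1
  N: 1

C4H4ClN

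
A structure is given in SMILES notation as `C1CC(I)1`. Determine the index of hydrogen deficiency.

Atom tally by fragment:
  cyclopropane ring core → C:3 H:6
  (− 1 ring H displaced by substituents)
  + I → I:1
Element totals:
  C: 3
  H: 5
  I: 1
Molecular formula: C3H5I.
DoU = (2C + 2 + N − H − X) / 2 = (2·3 + 2 + 0 − 5 − 1) / 2 = 1.

1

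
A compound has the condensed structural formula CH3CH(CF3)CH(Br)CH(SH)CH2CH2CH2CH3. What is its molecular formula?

Element totals:
  C: 9
  H: 16
  Br: 1
  F: 3
  S: 1

C9H16BrF3S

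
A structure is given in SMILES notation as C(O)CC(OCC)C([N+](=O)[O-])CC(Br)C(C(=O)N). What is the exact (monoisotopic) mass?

326.0477

Atom tally by fragment:
  HOCH2 → C:1 H:3 O:1
  CH2 → C:1 H:2
  CH(OC2H5) → C:3 H:6 O:1
  CH(NO2) → C:1 H:1 N:1 O:2
  CH2 → C:1 H:2
  CH(Br) → C:1 H:1 Br:1
  CH2CONH2 → C:2 H:4 O:1 N:1
Element totals:
  C: 10
  H: 19
  Br: 1
  N: 2
  O: 5
Molecular formula: C10H19BrN2O5.
  M = 10(12.0) + 19(1.007825) + 78.918338 + 2(14.003074) + 5(15.994915)
    = 120.000000 + 19.148675 + 78.918338 + 28.006148 + 79.974575 = 326.047736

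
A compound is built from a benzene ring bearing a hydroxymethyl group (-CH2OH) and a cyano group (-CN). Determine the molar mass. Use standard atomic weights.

Atom tally by fragment:
  benzene ring core → C:6 H:6
  (− 2 ring H displaced by substituents)
  + CH2OH → C:1 H:3 O:1
  + CN → C:1 N:1
Element totals:
  C: 8
  H: 7
  N: 1
  O: 1
Molecular formula: C8H7NO.
  M = 8(12.011) + 7(1.008) + 14.007 + 15.999
    = 96.088 + 7.056 + 14.007 + 15.999 = 133.150

133.15 g/mol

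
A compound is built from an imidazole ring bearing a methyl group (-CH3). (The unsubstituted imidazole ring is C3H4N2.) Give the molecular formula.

C4H6N2

Atom tally by fragment:
  imidazole ring core → C:3 H:4 N:2
  (− 1 ring H displaced by substituents)
  + CH3 → C:1 H:3
Element totals:
  C: 4
  H: 6
  N: 2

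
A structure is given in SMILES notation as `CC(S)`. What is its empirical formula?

Atom tally by fragment:
  CH3 → C:1 H:3
  CH2SH → C:1 H:3 S:1
Element totals:
  C: 2
  H: 6
  S: 1
Molecular formula: C2H6S.
gcd of subscripts (2, 6, 1) = 1, so the empirical formula equals the molecular formula.

C2H6S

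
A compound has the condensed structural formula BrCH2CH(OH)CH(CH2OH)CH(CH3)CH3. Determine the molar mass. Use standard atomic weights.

Atom tally by fragment:
  BrCH2 → C:1 H:2 Br:1
  CH(OH) → C:1 H:2 O:1
  CH(CH2OH) → C:2 H:4 O:1
  CH(CH3) → C:2 H:4
  CH3 → C:1 H:3
Element totals:
  C: 7
  H: 15
  Br: 1
  O: 2
Molecular formula: C7H15BrO2.
  M = 7(12.011) + 15(1.008) + 79.904 + 2(15.999)
    = 84.077 + 15.120 + 79.904 + 31.998 = 211.099

211.10 g/mol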